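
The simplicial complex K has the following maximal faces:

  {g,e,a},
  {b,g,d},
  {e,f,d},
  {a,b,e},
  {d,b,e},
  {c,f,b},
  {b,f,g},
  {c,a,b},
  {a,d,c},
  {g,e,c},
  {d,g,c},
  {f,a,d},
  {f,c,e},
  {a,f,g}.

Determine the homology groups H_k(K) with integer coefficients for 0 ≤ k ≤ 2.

Take the total order a < b < c < d < e < f < g on the vertex set. Then K (dimension 2) consists of the simplices:

  0-simplices (7): a, b, c, d, e, f, g
  1-simplices (21): ab, ac, ad, ae, af, ag, bc, bd, be, bf, bg, cd, ce, cf, cg, de, df, dg, ef, eg, fg
  2-simplices (14): abc, abe, acd, adf, aeg, afg, bcf, bde, bdg, bfg, cdg, cef, ceg, def

so the chain groups are C_0 ≅ Z^7, C_1 ≅ Z^21, C_2 ≅ Z^14.

∂_1: C_1 → C_0 sends each edge [p,q] (with p < q) to q − p.
The resulting 7×21 matrix has rank 6, and its Smith normal form has invariant factors (1,1,1,1,1,1).

Boundary ∂_2: C_2 → C_1 acts by ∂[p,q,r] = [q,r] − [p,r] + [p,q]. For instance
  ∂afg = fg − ag + af,
  ∂bde = de − be + bd.
This gives a 21×14 integer matrix of rank 13; reducing to Smith normal form yields diagonal entries (1,1,1,1,1,1,1,1,1,1,1,1,1).

Computing H_k = (kernel of ∂_k) / (image of ∂_{k+1}):

  H_0: rank C_0 − rank ∂_1 = 7 − 6 = 1, and the invariant factors of ∂_1 are all 1, so H_0 ≅ Z.
  H_1: rank ker ∂_1 − rank ∂_2 = (21 − 6) − 13 = 2, and the invariant factors of ∂_2 are all 1, so H_1 ≅ Z^2.
  H_2: rank ker ∂_2 − rank ∂_3 = (14 − 13) − 0 = 1, and there is no ∂_3, so H_2 ≅ Z.

H_0 ≅ Z,  H_1 ≅ Z^2,  H_2 ≅ Z.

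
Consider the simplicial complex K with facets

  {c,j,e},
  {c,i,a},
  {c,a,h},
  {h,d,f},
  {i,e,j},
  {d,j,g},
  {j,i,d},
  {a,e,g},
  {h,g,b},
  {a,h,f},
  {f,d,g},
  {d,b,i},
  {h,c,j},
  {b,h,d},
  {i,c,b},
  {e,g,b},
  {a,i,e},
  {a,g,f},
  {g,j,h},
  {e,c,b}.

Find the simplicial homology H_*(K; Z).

Take the total order a < b < c < d < e < f < g < h < i < j on the vertex set. Then K (dimension 2) consists of the simplices:

  0-simplices (10): a, b, c, d, e, f, g, h, i, j
  1-simplices (30): ac, ae, af, ag, ah, ai, bc, bd, be, bg, bh, bi, ce, ch, ci, cj, df, dg, dh, di, dj, eg, ei, ej, fg, fh, gh, gj, hj, ij
  2-simplices (20): ach, aci, aeg, aei, afg, afh, bce, bci, bdh, bdi, beg, bgh, cej, chj, dfg, dfh, dgj, dij, eij, ghj

so the chain groups are C_0 ≅ Z^10, C_1 ≅ Z^30, C_2 ≅ Z^20.

Boundary ∂_1: C_1 → C_0 sends each edge [p,q] (with p < q) to q − p. For instance
  ∂df = f − d.
As a 10×30 matrix over Z this has rank 9, with invariant factors (1,1,1,1,1,1,1,1,1).

Boundary ∂_2: C_2 → C_1 maps a triangle to the signed sum of its edges. For instance
  ∂eij = ij − ej + ei,
  ∂dfh = fh − dh + df.
This gives a 30×20 integer matrix of rank 20; reducing to Smith normal form yields diagonal entries (1,1,1,1,1,1,1,1,1,1,1,1,1,1,1,1,1,1,1,2).

From H_k ≅ ker(∂_k) / im(∂_{k+1}) we obtain:

  H_0: rank C_0 − rank ∂_1 = 10 − 9 = 1, and the invariant factors of ∂_1 are all 1, so H_0 ≅ Z.
  H_1: rank ker ∂_1 − rank ∂_2 = (30 − 9) − 20 = 1, and ∂_2 has invariant factor 2 > 1, so H_1 ≅ Z ⊕ Z/2Z.
  H_2: rank ker ∂_2 − rank ∂_3 = (20 − 20) − 0 = 0, and there is no ∂_3, so H_2 ≅ 0.

H_0 ≅ Z,  H_1 ≅ Z ⊕ Z/2Z,  H_2 = 0.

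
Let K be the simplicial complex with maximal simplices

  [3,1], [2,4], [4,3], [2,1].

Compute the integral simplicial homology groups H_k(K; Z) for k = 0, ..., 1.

H_0 ≅ Z,  H_1 ≅ Z.

Order the vertices as 1 < 2 < 3 < 4. Listing each simplex with vertices in this order, K has dimension 1 with simplices:

  0-simplices (4): [1], [2], [3], [4]
  1-simplices (4): [1,2], [1,3], [2,4], [3,4]

so the chain groups are C_0 ≅ Z^4, C_1 ≅ Z^4.

Boundary ∂_1: C_1 → C_0 maps an edge to its endpoints' difference, ∂[p,q] = q − p. For instance
  ∂[1,3] = [3] − [1].
The 4×4 boundary matrix has rank 3 and Smith normal form diag(1,1,1).

Reading off H_k = ker ∂_k / im ∂_{k+1}:

  H_0: rank C_0 − rank ∂_1 = 4 − 3 = 1, and the invariant factors of ∂_1 are all 1, so H_0 ≅ Z.
  H_1: rank ker ∂_1 − rank ∂_2 = (4 − 3) − 0 = 1, and there is no ∂_2, so H_1 ≅ Z.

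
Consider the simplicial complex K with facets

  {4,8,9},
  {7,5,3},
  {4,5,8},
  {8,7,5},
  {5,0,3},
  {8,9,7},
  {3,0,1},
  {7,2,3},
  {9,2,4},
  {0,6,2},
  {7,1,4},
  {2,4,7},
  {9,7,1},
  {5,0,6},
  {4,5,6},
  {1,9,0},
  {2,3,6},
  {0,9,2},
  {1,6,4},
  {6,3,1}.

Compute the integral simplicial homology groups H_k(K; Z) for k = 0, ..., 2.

Take the total order 0 < 1 < 2 < 3 < 4 < 5 < 6 < 7 < 8 < 9 on the vertex set. Then K (dimension 2) consists of the simplices:

  0-simplices (10): [0], [1], [2], [3], [4], [5], [6], [7], [8], [9]
  1-simplices (30): (30 of them)
  2-simplices (20): (20 of them)

so the chain groups are C_0 ≅ Z^10, C_1 ≅ Z^30, C_2 ≅ Z^20.

Boundary ∂_1: C_1 → C_0 is given by ∂[p,q] = [q] − [p]. For instance
  ∂[8,9] = [9] − [8].
The resulting 10×30 matrix has rank 9, and its Smith normal form has invariant factors (1,1,1,1,1,1,1,1,1).

∂_2: C_2 → C_1 acts by ∂[p,q,r] = [q,r] − [p,r] + [p,q]. For instance
  ∂[3,5,7] = [5,7] − [3,7] + [3,5],
  ∂[1,4,6] = [4,6] − [1,6] + [1,4].
As a 30×20 matrix over Z this has rank 20, with invariant factors (1,1,1,1,1,1,1,1,1,1,1,1,1,1,1,1,1,1,1,2).

From H_k ≅ ker(∂_k) / im(∂_{k+1}) we obtain:

  H_0: rank C_0 − rank ∂_1 = 10 − 9 = 1, and the invariant factors of ∂_1 are all 1, so H_0 ≅ Z.
  H_1: rank ker ∂_1 − rank ∂_2 = (30 − 9) − 20 = 1, and ∂_2 has invariant factor 2 > 1, so H_1 ≅ Z ⊕ Z/2.
  H_2: rank ker ∂_2 − rank ∂_3 = (20 − 20) − 0 = 0, and there is no ∂_3, so H_2 ≅ 0.

H_0 = Z,  H_1 = Z ⊕ Z/2,  H_2 = 0.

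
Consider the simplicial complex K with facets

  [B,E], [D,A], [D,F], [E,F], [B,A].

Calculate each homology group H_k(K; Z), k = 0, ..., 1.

H_0 = Z,  H_1 = Z.

Order the vertices as A < B < D < E < F. Listing each simplex with vertices in this order, K has dimension 1 with simplices:

  0-simplices (5): A, B, D, E, F
  1-simplices (5): AB, AD, BE, DF, EF

Hence C_0 ≅ Z^5, C_1 ≅ Z^5.

∂_1: C_1 → C_0 sends each edge [p,q] (with p < q) to q − p.
This gives a 5×5 integer matrix of rank 4; reducing to Smith normal form yields diagonal entries (1,1,1,1).

Computing H_k = (kernel of ∂_k) / (image of ∂_{k+1}):

  H_0: rank C_0 − rank ∂_1 = 5 − 4 = 1, and the invariant factors of ∂_1 are all 1, so H_0 = Z.
  H_1: rank ker ∂_1 − rank ∂_2 = (5 − 4) − 0 = 1, and there is no ∂_2, so H_1 = Z.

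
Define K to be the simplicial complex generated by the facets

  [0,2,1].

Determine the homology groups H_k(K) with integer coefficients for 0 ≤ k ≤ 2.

H_0 = Z,  H_1 = 0,  H_2 = 0.

We work with the vertex ordering 0 < 1 < 2. The simplices of K, each written with vertices in increasing order, are:

  0-simplices (3): [0], [1], [2]
  1-simplices (3): [0,1], [0,2], [1,2]
  2-simplices (1): [0,1,2]

Hence C_0 ≅ Z^3, C_1 ≅ Z^3, C_2 ≅ Z^1.

Boundary ∂_1: C_1 → C_0 sends each edge [p,q] (with p < q) to q − p. For instance
  ∂[0,1] = [1] − [0].
As a 3×3 matrix over Z this has rank 2, with invariant factors (1,1).

The boundary map ∂_2: C_2 → C_1 maps a triangle to the signed sum of its edges. For instance
  ∂[0,1,2] = [1,2] − [0,2] + [0,1].
As a 3×1 matrix over Z this has rank 1, with invariant factors (1).

Reading off H_k = ker ∂_k / im ∂_{k+1}:

  H_0: rank C_0 − rank ∂_1 = 3 − 2 = 1, and the invariant factors of ∂_1 are all 1, so H_0 ≅ Z.
  H_1: rank ker ∂_1 − rank ∂_2 = (3 − 2) − 1 = 0, and the invariant factors of ∂_2 are all 1, so H_1 ≅ 0.
  H_2: rank ker ∂_2 − rank ∂_3 = (1 − 1) − 0 = 0, and there is no ∂_3, so H_2 ≅ 0.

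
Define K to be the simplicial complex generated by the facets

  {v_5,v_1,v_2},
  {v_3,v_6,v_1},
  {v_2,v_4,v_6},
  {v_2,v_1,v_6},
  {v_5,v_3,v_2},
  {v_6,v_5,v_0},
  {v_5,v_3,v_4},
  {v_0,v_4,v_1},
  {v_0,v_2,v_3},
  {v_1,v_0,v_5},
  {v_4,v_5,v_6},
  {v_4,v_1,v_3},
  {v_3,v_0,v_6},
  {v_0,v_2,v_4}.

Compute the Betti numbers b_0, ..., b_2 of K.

Order the vertices as v_0 < v_1 < v_2 < v_3 < v_4 < v_5 < v_6. Listing each simplex with vertices in this order, K has dimension 2 with simplices:

  0-simplices (7): [v_0], [v_1], [v_2], [v_3], [v_4], [v_5], [v_6]
  1-simplices (21): (21 of them)
  2-simplices (14): (14 of them)

giving chain groups C_0 ≅ Z^7, C_1 ≅ Z^21, C_2 ≅ Z^14.

The boundary map ∂_1: C_1 → C_0 maps an edge to its endpoints' difference, ∂[p,q] = q − p. For instance
  ∂[v_0,v_1] = [v_1] − [v_0].
The resulting 7×21 matrix has rank 6, and its Smith normal form has invariant factors (1,1,1,1,1,1).

∂_2: C_2 → C_1 maps a triangle to the signed sum of its edges. For instance
  ∂[v_2,v_3,v_5] = [v_3,v_5] − [v_2,v_5] + [v_2,v_3],
  ∂[v_0,v_3,v_6] = [v_3,v_6] − [v_0,v_6] + [v_0,v_3].
The resulting 21×14 matrix has rank 13, and its Smith normal form has invariant factors (1,1,1,1,1,1,1,1,1,1,1,1,1).

From H_k ≅ ker(∂_k) / im(∂_{k+1}) we obtain:

  H_0: rank C_0 − rank ∂_1 = 7 − 6 = 1, and the invariant factors of ∂_1 are all 1, so H_0 ≅ Z.
  H_1: rank ker ∂_1 − rank ∂_2 = (21 − 6) − 13 = 2, and the invariant factors of ∂_2 are all 1, so H_1 ≅ Z^2.
  H_2: rank ker ∂_2 − rank ∂_3 = (14 − 13) − 0 = 1, and there is no ∂_3, so H_2 ≅ Z.

(K is a triangulation of the torus T^2.)

Hence the Betti numbers are b_0 = 1, b_1 = 2, b_2 = 1.

b_0 = 1, b_1 = 2, b_2 = 1.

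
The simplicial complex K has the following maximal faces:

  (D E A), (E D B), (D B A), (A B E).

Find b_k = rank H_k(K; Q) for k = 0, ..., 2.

K has 4 vertices, 6 edges, 4 triangles.
rank ∂_0 = 0, rank ∂_1 = 3 ⇒ b_0 = 4 − 0 − 3 = 1; all invariant factors of ∂_1 are 1 so no torsion. So H_0 = Z.
rank ∂_1 = 3, rank ∂_2 = 3 ⇒ b_1 = 6 − 3 − 3 = 0; all invariant factors of ∂_2 are 1 so no torsion. So H_1 = 0.
rank ∂_2 = 3, rank ∂_3 = 0 ⇒ b_2 = 4 − 3 − 0 = 1. So H_2 = Z.

b_0 = 1, b_1 = 0, b_2 = 1.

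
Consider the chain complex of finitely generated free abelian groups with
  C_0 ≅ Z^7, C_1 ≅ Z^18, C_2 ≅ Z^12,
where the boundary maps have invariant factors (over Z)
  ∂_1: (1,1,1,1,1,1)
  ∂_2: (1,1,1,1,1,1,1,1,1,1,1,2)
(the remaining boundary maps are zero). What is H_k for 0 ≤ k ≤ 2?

H_0: b_0 = 7 − 0 − 6 = 1; torsion from ∂_1 factors > 1: none. So H_0 = Z.
H_1: b_1 = 18 − 6 − 12 = 0; torsion from ∂_2 factors > 1: [2]. So H_1 = Z/2.
H_2: b_2 = 12 − 12 − 0 = 0; torsion from ∂_3 factors > 1: none. So H_2 = 0.

H_0 = Z,  H_1 = Z/2,  H_2 = 0.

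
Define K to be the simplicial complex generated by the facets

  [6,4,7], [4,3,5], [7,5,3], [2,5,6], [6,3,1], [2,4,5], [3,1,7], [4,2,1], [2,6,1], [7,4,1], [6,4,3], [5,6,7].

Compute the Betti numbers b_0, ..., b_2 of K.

b_0 = 1, b_1 = 0, b_2 = 0.

We work with the vertex ordering 1 < 2 < 3 < 4 < 5 < 6 < 7. The simplices of K, each written with vertices in increasing order, are:

  0-simplices (7): [1], [2], [3], [4], [5], [6], [7]
  1-simplices (18): [1,2], [1,3], [1,4], [1,6], [1,7], [2,4], [2,5], [2,6], [3,4], [3,5], [3,6], [3,7], [4,5], [4,6], [4,7], [5,6], [5,7], [6,7]
  2-simplices (12): [1,2,4], [1,2,6], [1,3,6], [1,3,7], [1,4,7], [2,4,5], [2,5,6], [3,4,5], [3,4,6], [3,5,7], [4,6,7], [5,6,7]

so the chain groups are C_0 ≅ Z^7, C_1 ≅ Z^18, C_2 ≅ Z^12.

Boundary ∂_1: C_1 → C_0 is given by ∂[p,q] = [q] − [p].
This gives a 7×18 integer matrix of rank 6; reducing to Smith normal form yields diagonal entries (1,1,1,1,1,1).

The boundary map ∂_2: C_2 → C_1 sends each 2-simplex [p,q,r] to [q,r] − [p,r] + [p,q]. For instance
  ∂[3,4,6] = [4,6] − [3,6] + [3,4],
  ∂[3,4,5] = [4,5] − [3,5] + [3,4].
The resulting 18×12 matrix has rank 12, and its Smith normal form has invariant factors (1,1,1,1,1,1,1,1,1,1,1,2).

From H_k ≅ ker(∂_k) / im(∂_{k+1}) we obtain:

  H_0: rank C_0 − rank ∂_1 = 7 − 6 = 1, and the invariant factors of ∂_1 are all 1, so H_0 = Z.
  H_1: rank ker ∂_1 − rank ∂_2 = (18 − 6) − 12 = 0, and ∂_2 has invariant factor 2 > 1, so H_1 = Z_2.
  H_2: rank ker ∂_2 − rank ∂_3 = (12 − 12) − 0 = 0, and there is no ∂_3, so H_2 = 0.

As a check, the Euler characteristic is 7 − 18 + 12 = 1, which agrees with 1 − 0 + 0 = 1.

Hence the Betti numbers are b_0 = 1, b_1 = 0, b_2 = 0.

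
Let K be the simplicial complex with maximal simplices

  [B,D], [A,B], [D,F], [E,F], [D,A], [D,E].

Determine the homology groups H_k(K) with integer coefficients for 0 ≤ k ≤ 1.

Take the total order A < B < D < E < F on the vertex set. Then K (dimension 1) consists of the simplices:

  0-simplices (5): A, B, D, E, F
  1-simplices (6): AB, AD, BD, DE, DF, EF

giving chain groups C_0 ≅ Z^5, C_1 ≅ Z^6.

Boundary ∂_1: C_1 → C_0 maps an edge to its endpoints' difference, ∂[p,q] = q − p. For instance
  ∂DE = E − D.
As a 5×6 matrix over Z this has rank 4, with invariant factors (1,1,1,1).

Now H_k = ker ∂_k / im ∂_{k+1}, so:

  H_0: rank C_0 − rank ∂_1 = 5 − 4 = 1, and the invariant factors of ∂_1 are all 1, so H_0 = Z.
  H_1: rank ker ∂_1 − rank ∂_2 = (6 − 4) − 0 = 2, and there is no ∂_2, so H_1 = Z^2.

H_0 = Z,  H_1 = Z^2.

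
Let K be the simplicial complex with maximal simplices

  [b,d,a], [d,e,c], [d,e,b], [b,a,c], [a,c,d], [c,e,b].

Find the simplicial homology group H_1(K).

We work with the vertex ordering a < b < c < d < e. The simplices of K, each written with vertices in increasing order, are:

  0-simplices (5): a, b, c, d, e
  1-simplices (9): ab, ac, ad, bc, bd, be, cd, ce, de
  2-simplices (6): abc, abd, acd, bce, bde, cde

giving chain groups C_0 ≅ Z^5, C_1 ≅ Z^9, C_2 ≅ Z^6.

Boundary ∂_1: C_1 → C_0 maps an edge to its endpoints' difference, ∂[p,q] = q − p. For instance
  ∂ad = d − a.
The 5×9 boundary matrix has rank 4 and Smith normal form diag(1,1,1,1).

The boundary map ∂_2: C_2 → C_1 sends each 2-simplex [p,q,r] to [q,r] − [p,r] + [p,q]. For instance
  ∂cde = de − ce + cd,
  ∂acd = cd − ad + ac.
As a 9×6 matrix over Z this has rank 5, with invariant factors (1,1,1,1,1).

Computing H_k = (kernel of ∂_k) / (image of ∂_{k+1}):

  H_1: rank ker ∂_1 − rank ∂_2 = (9 − 4) − 5 = 0, and the invariant factors of ∂_2 are all 1, so H_1 = 0.

H_1 ≅ 0.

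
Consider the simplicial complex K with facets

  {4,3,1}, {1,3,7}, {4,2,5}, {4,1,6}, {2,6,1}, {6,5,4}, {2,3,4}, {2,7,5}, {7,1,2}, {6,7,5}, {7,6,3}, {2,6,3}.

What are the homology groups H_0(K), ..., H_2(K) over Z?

Take the total order 1 < 2 < 3 < 4 < 5 < 6 < 7 on the vertex set. Then K (dimension 2) consists of the simplices:

  0-simplices (7): [1], [2], [3], [4], [5], [6], [7]
  1-simplices (18): [1,2], [1,3], [1,4], [1,6], [1,7], [2,3], [2,4], [2,5], [2,6], [2,7], [3,4], [3,6], [3,7], [4,5], [4,6], [5,6], [5,7], [6,7]
  2-simplices (12): [1,2,6], [1,2,7], [1,3,4], [1,3,7], [1,4,6], [2,3,4], [2,3,6], [2,4,5], [2,5,7], [3,6,7], [4,5,6], [5,6,7]

so the chain groups are C_0 ≅ Z^7, C_1 ≅ Z^18, C_2 ≅ Z^12.

∂_1: C_1 → C_0 sends each edge [p,q] (with p < q) to q − p.
This gives a 7×18 integer matrix of rank 6; reducing to Smith normal form yields diagonal entries (1,1,1,1,1,1).

∂_2: C_2 → C_1 maps a triangle to the signed sum of its edges. For instance
  ∂[1,3,7] = [3,7] − [1,7] + [1,3],
  ∂[1,3,4] = [3,4] − [1,4] + [1,3].
The resulting 18×12 matrix has rank 12, and its Smith normal form has invariant factors (1,1,1,1,1,1,1,1,1,1,1,2).

From H_k ≅ ker(∂_k) / im(∂_{k+1}) we obtain:

  H_0: rank C_0 − rank ∂_1 = 7 − 6 = 1, and the invariant factors of ∂_1 are all 1, so H_0 = Z.
  H_1: rank ker ∂_1 − rank ∂_2 = (18 − 6) − 12 = 0, and ∂_2 has invariant factor 2 > 1, so H_1 = Z_2.
  H_2: rank ker ∂_2 − rank ∂_3 = (12 − 12) − 0 = 0, and there is no ∂_3, so H_2 = 0.

As a check, the Euler characteristic is 7 − 18 + 12 = 1, which agrees with 1 − 0 + 0 = 1.

H_0 = Z,  H_1 = Z_2,  H_2 = 0.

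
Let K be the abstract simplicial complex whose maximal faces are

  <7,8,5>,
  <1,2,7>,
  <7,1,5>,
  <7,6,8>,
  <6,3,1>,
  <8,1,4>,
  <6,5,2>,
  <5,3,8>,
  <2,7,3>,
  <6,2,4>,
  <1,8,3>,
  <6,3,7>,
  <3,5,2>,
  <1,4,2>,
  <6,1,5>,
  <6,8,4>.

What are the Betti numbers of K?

Take the total order 1 < 2 < 3 < 4 < 5 < 6 < 7 < 8 on the vertex set. Then K (dimension 2) consists of the simplices:

  0-simplices (8): [1], [2], [3], [4], [5], [6], [7], [8]
  1-simplices (24): (24 of them)
  2-simplices (16): [1,2,4], [1,2,7], [1,3,6], [1,3,8], [1,4,8], [1,5,6], [1,5,7], [2,3,5], [2,3,7], [2,4,6], [2,5,6], [3,5,8], [3,6,7], [4,6,8], [5,7,8], [6,7,8]

so the chain groups are C_0 ≅ Z^8, C_1 ≅ Z^24, C_2 ≅ Z^16.

The boundary map ∂_1: C_1 → C_0 is given by ∂[p,q] = [q] − [p]. For instance
  ∂[6,7] = [7] − [6].
The resulting 8×24 matrix has rank 7, and its Smith normal form has invariant factors (1,1,1,1,1,1,1).

Boundary ∂_2: C_2 → C_1 maps a triangle to the signed sum of its edges. For instance
  ∂[4,6,8] = [6,8] − [4,8] + [4,6],
  ∂[1,5,7] = [5,7] − [1,7] + [1,5].
The resulting 24×16 matrix has rank 15, and its Smith normal form has invariant factors (1,1,1,1,1,1,1,1,1,1,1,1,1,1,1).

From H_k ≅ ker(∂_k) / im(∂_{k+1}) we obtain:

  H_0: rank C_0 − rank ∂_1 = 8 − 7 = 1, and the invariant factors of ∂_1 are all 1, so H_0 ≅ Z.
  H_1: rank ker ∂_1 − rank ∂_2 = (24 − 7) − 15 = 2, and the invariant factors of ∂_2 are all 1, so H_1 ≅ Z^2.
  H_2: rank ker ∂_2 − rank ∂_3 = (16 − 15) − 0 = 1, and there is no ∂_3, so H_2 ≅ Z.

As a check, the Euler characteristic is 8 − 24 + 16 = 0, which agrees with 1 − 2 + 1 = 0.
(K is a triangulation of the torus T^2.)

Hence the Betti numbers are b_0 = 1, b_1 = 2, b_2 = 1.

b_0 = 1, b_1 = 2, b_2 = 1.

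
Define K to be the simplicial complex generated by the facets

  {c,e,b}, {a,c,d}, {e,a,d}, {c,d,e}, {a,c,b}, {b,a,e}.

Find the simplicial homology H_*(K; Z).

H_0 ≅ Z,  H_1 = 0,  H_2 ≅ Z.

Order the vertices as a < b < c < d < e. Listing each simplex with vertices in this order, K has dimension 2 with simplices:

  0-simplices (5): a, b, c, d, e
  1-simplices (9): ab, ac, ad, ae, bc, be, cd, ce, de
  2-simplices (6): abc, abe, acd, ade, bce, cde

Hence C_0 ≅ Z^5, C_1 ≅ Z^9, C_2 ≅ Z^6.

∂_1: C_1 → C_0 is given by ∂[p,q] = [q] − [p]. For instance
  ∂ae = e − a.
The 5×9 boundary matrix has rank 4 and Smith normal form diag(1,1,1,1).

The boundary map ∂_2: C_2 → C_1 sends each 2-simplex [p,q,r] to [q,r] − [p,r] + [p,q]. For instance
  ∂cde = de − ce + cd,
  ∂abc = bc − ac + ab.
As a 9×6 matrix over Z this has rank 5, with invariant factors (1,1,1,1,1).

Computing H_k = (kernel of ∂_k) / (image of ∂_{k+1}):

  H_0: rank C_0 − rank ∂_1 = 5 − 4 = 1, and the invariant factors of ∂_1 are all 1, so H_0 = Z.
  H_1: rank ker ∂_1 − rank ∂_2 = (9 − 4) − 5 = 0, and the invariant factors of ∂_2 are all 1, so H_1 = 0.
  H_2: rank ker ∂_2 − rank ∂_3 = (6 − 5) − 0 = 1, and there is no ∂_3, so H_2 = Z.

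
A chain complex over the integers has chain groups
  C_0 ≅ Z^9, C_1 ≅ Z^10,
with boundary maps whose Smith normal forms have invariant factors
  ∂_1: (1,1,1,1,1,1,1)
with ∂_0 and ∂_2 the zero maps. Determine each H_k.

H_0: b_0 = 9 − 0 − 7 = 2; torsion from ∂_1 factors > 1: none. So H_0 ≅ Z^2.
H_1: b_1 = 10 − 7 − 0 = 3; torsion from ∂_2 factors > 1: none. So H_1 ≅ Z^3.

H_0 ≅ Z^2,  H_1 ≅ Z^3.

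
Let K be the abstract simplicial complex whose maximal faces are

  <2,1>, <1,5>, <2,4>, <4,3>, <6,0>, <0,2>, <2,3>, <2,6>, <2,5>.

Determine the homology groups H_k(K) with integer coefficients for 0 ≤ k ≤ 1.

We work with the vertex ordering 0 < 1 < 2 < 3 < 4 < 5 < 6. The simplices of K, each written with vertices in increasing order, are:

  0-simplices (7): [0], [1], [2], [3], [4], [5], [6]
  1-simplices (9): [0,2], [0,6], [1,2], [1,5], [2,3], [2,4], [2,5], [2,6], [3,4]

so the chain groups are C_0 ≅ Z^7, C_1 ≅ Z^9.

Boundary ∂_1: C_1 → C_0 maps an edge to its endpoints' difference, ∂[p,q] = q − p. For instance
  ∂[2,5] = [5] − [2].
As a 7×9 matrix over Z this has rank 6, with invariant factors (1,1,1,1,1,1).

From H_k ≅ ker(∂_k) / im(∂_{k+1}) we obtain:

  H_0: rank C_0 − rank ∂_1 = 7 − 6 = 1, and the invariant factors of ∂_1 are all 1, so H_0 ≅ Z.
  H_1: rank ker ∂_1 − rank ∂_2 = (9 − 6) − 0 = 3, and there is no ∂_2, so H_1 ≅ Z^3.

(K is a triangulation of a wedge of 3 circles.)

H_0 = Z,  H_1 = Z^3.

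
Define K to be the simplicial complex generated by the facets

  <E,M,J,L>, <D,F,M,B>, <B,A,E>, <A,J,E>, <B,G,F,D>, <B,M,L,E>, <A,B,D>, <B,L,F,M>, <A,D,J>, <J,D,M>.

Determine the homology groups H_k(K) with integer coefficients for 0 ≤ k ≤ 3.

We work with the vertex ordering A < B < D < E < F < G < J < L < M. The simplices of K, each written with vertices in increasing order, are:

  0-simplices (9): A, B, D, E, F, G, J, L, M
  1-simplices (23): AB, AD, AE, AJ, BD, BE, BF, BG, BL, BM, DF, DG, DJ, DM, EJ, EL, EM, FG, FL, FM, JL, JM, LM
  2-simplices (21): ABD, ABE, ADJ, AEJ, BDF, BDG, BDM, BEL, BEM, BFG, BFL, BFM, BLM, DFG, DFM, DJM, EJL, EJM, ELM, FLM, JLM
  3-simplices (5): BDFG, BDFM, BELM, BFLM, EJLM

giving chain groups C_0 ≅ Z^9, C_1 ≅ Z^23, C_2 ≅ Z^21, C_3 ≅ Z^5.

∂_1: C_1 → C_0 sends each edge [p,q] (with p < q) to q − p. For instance
  ∂DF = F − D.
The 9×23 boundary matrix has rank 8 and Smith normal form diag(1,1,1,1,1,1,1,1).

Boundary ∂_2: C_2 → C_1 maps a triangle to the signed sum of its edges. For instance
  ∂DFG = FG − DG + DF,
  ∂EJM = JM − EM + EJ.
The 23×21 boundary matrix has rank 15 and Smith normal form diag(1,1,1,1,1,1,1,1,1,1,1,1,1,1,1).

The boundary map ∂_3: C_3 → C_2 sends each 3-simplex σ to the alternating sum Σ_i (−1)^i (σ with its i-th vertex removed). For instance
  ∂BDFM = DFM − BFM + BDM − BDF,
  ∂EJLM = JLM − ELM + EJM − EJL.
As a 21×5 matrix over Z this has rank 5, with invariant factors (1,1,1,1,1).

Reading off H_k = ker ∂_k / im ∂_{k+1}:

  H_0: rank C_0 − rank ∂_1 = 9 − 8 = 1, and the invariant factors of ∂_1 are all 1, so H_0 = Z.
  H_1: rank ker ∂_1 − rank ∂_2 = (23 − 8) − 15 = 0, and the invariant factors of ∂_2 are all 1, so H_1 = 0.
  H_2: rank ker ∂_2 − rank ∂_3 = (21 − 15) − 5 = 1, and the invariant factors of ∂_3 are all 1, so H_2 = Z.
  H_3: rank ker ∂_3 − rank ∂_4 = (5 − 5) − 0 = 0, and there is no ∂_4, so H_3 = 0.

H_0 = Z,  H_1 = 0,  H_2 = Z,  H_3 = 0.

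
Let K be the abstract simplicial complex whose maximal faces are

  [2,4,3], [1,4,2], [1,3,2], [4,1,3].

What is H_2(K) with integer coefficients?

Take the total order 1 < 2 < 3 < 4 on the vertex set. Then K (dimension 2) consists of the simplices:

  0-simplices (4): [1], [2], [3], [4]
  1-simplices (6): [1,2], [1,3], [1,4], [2,3], [2,4], [3,4]
  2-simplices (4): [1,2,3], [1,2,4], [1,3,4], [2,3,4]

so the chain groups are C_0 ≅ Z^4, C_1 ≅ Z^6, C_2 ≅ Z^4.

The boundary map ∂_1: C_1 → C_0 maps an edge to its endpoints' difference, ∂[p,q] = q − p. For instance
  ∂[3,4] = [4] − [3].
The 4×6 boundary matrix has rank 3 and Smith normal form diag(1,1,1).

∂_2: C_2 → C_1 sends each 2-simplex [p,q,r] to [q,r] − [p,r] + [p,q]. For instance
  ∂[2,3,4] = [3,4] − [2,4] + [2,3],
  ∂[1,3,4] = [3,4] − [1,4] + [1,3].
The resulting 6×4 matrix has rank 3, and its Smith normal form has invariant factors (1,1,1).

Reading off H_k = ker ∂_k / im ∂_{k+1}:

  H_2: rank ker ∂_2 − rank ∂_3 = (4 − 3) − 0 = 1, and there is no ∂_3, so H_2 = Z.

H_2 ≅ Z.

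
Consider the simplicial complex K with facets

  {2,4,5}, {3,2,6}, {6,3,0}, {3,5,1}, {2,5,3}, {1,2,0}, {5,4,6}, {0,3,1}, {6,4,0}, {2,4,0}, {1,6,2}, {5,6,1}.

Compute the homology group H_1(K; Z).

H_1 = Z_2.

Take the total order 0 < 1 < 2 < 3 < 4 < 5 < 6 on the vertex set. Then K (dimension 2) consists of the simplices:

  0-simplices (7): [0], [1], [2], [3], [4], [5], [6]
  1-simplices (18): [0,1], [0,2], [0,3], [0,4], [0,6], [1,2], [1,3], [1,5], [1,6], [2,3], [2,4], [2,5], [2,6], [3,5], [3,6], [4,5], [4,6], [5,6]
  2-simplices (12): [0,1,2], [0,1,3], [0,2,4], [0,3,6], [0,4,6], [1,2,6], [1,3,5], [1,5,6], [2,3,5], [2,3,6], [2,4,5], [4,5,6]

so the chain groups are C_0 ≅ Z^7, C_1 ≅ Z^18, C_2 ≅ Z^12.

The boundary map ∂_1: C_1 → C_0 sends each edge [p,q] (with p < q) to q − p. For instance
  ∂[1,2] = [2] − [1].
The resulting 7×18 matrix has rank 6, and its Smith normal form has invariant factors (1,1,1,1,1,1).

Boundary ∂_2: C_2 → C_1 maps a triangle to the signed sum of its edges. For instance
  ∂[2,4,5] = [4,5] − [2,5] + [2,4],
  ∂[0,1,3] = [1,3] − [0,3] + [0,1].
The 18×12 boundary matrix has rank 12 and Smith normal form diag(1,1,1,1,1,1,1,1,1,1,1,2).

Reading off H_k = ker ∂_k / im ∂_{k+1}:

  H_1: rank ker ∂_1 − rank ∂_2 = (18 − 6) − 12 = 0, and ∂_2 has invariant factor 2 > 1, so H_1 ≅ Z_2.

(K is a triangulation of the real projective plane RP^2.)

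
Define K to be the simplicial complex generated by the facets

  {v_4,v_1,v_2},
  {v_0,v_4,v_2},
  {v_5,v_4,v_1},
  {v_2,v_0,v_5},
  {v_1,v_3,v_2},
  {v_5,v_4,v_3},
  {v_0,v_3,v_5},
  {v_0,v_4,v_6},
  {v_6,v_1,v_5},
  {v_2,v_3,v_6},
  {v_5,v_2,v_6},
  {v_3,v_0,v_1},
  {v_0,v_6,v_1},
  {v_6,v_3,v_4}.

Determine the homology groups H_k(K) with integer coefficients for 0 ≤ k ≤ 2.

Take the total order v_0 < v_1 < v_2 < v_3 < v_4 < v_5 < v_6 on the vertex set. Then K (dimension 2) consists of the simplices:

  0-simplices (7): [v_0], [v_1], [v_2], [v_3], [v_4], [v_5], [v_6]
  1-simplices (21): (21 of them)
  2-simplices (14): (14 of them)

so the chain groups are C_0 ≅ Z^7, C_1 ≅ Z^21, C_2 ≅ Z^14.

The boundary map ∂_1: C_1 → C_0 is given by ∂[p,q] = [q] − [p]. For instance
  ∂[v_4,v_6] = [v_6] − [v_4].
The resulting 7×21 matrix has rank 6, and its Smith normal form has invariant factors (1,1,1,1,1,1).

∂_2: C_2 → C_1 acts by ∂[p,q,r] = [q,r] − [p,r] + [p,q]. For instance
  ∂[v_0,v_3,v_5] = [v_3,v_5] − [v_0,v_5] + [v_0,v_3],
  ∂[v_0,v_2,v_5] = [v_2,v_5] − [v_0,v_5] + [v_0,v_2].
The 21×14 boundary matrix has rank 13 and Smith normal form diag(1,1,1,1,1,1,1,1,1,1,1,1,1).

Computing H_k = (kernel of ∂_k) / (image of ∂_{k+1}):

  H_0: rank C_0 − rank ∂_1 = 7 − 6 = 1, and the invariant factors of ∂_1 are all 1, so H_0 ≅ Z.
  H_1: rank ker ∂_1 − rank ∂_2 = (21 − 6) − 13 = 2, and the invariant factors of ∂_2 are all 1, so H_1 ≅ Z^2.
  H_2: rank ker ∂_2 − rank ∂_3 = (14 − 13) − 0 = 1, and there is no ∂_3, so H_2 ≅ Z.

As a check, the Euler characteristic is 7 − 21 + 14 = 0, which agrees with 1 − 2 + 1 = 0.

H_0 ≅ Z,  H_1 ≅ Z^2,  H_2 ≅ Z.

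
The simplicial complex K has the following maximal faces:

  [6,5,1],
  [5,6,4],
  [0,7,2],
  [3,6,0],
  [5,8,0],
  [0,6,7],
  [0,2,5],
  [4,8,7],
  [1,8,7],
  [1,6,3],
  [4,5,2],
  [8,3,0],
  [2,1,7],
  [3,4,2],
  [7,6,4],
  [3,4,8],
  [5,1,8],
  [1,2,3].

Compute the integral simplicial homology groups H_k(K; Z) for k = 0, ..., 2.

H_0 ≅ Z,  H_1 ≅ Z^2,  H_2 ≅ Z.

We work with the vertex ordering 0 < 1 < 2 < 3 < 4 < 5 < 6 < 7 < 8. The simplices of K, each written with vertices in increasing order, are:

  0-simplices (9): [0], [1], [2], [3], [4], [5], [6], [7], [8]
  1-simplices (27): (27 of them)
  2-simplices (18): [0,2,5], [0,2,7], [0,3,6], [0,3,8], [0,5,8], [0,6,7], [1,2,3], [1,2,7], [1,3,6], [1,5,6], [1,5,8], [1,7,8], [2,3,4], [2,4,5], [3,4,8], [4,5,6], [4,6,7], [4,7,8]

giving chain groups C_0 ≅ Z^9, C_1 ≅ Z^27, C_2 ≅ Z^18.

Boundary ∂_1: C_1 → C_0 is given by ∂[p,q] = [q] − [p]. For instance
  ∂[0,2] = [2] − [0].
The resulting 9×27 matrix has rank 8, and its Smith normal form has invariant factors (1,1,1,1,1,1,1,1).

The boundary map ∂_2: C_2 → C_1 maps a triangle to the signed sum of its edges. For instance
  ∂[0,5,8] = [5,8] − [0,8] + [0,5],
  ∂[1,3,6] = [3,6] − [1,6] + [1,3].
The resulting 27×18 matrix has rank 17, and its Smith normal form has invariant factors (1,1,1,1,1,1,1,1,1,1,1,1,1,1,1,1,1).

Now H_k = ker ∂_k / im ∂_{k+1}, so:

  H_0: rank C_0 − rank ∂_1 = 9 − 8 = 1, and the invariant factors of ∂_1 are all 1, so H_0 ≅ Z.
  H_1: rank ker ∂_1 − rank ∂_2 = (27 − 8) − 17 = 2, and the invariant factors of ∂_2 are all 1, so H_1 ≅ Z^2.
  H_2: rank ker ∂_2 − rank ∂_3 = (18 − 17) − 0 = 1, and there is no ∂_3, so H_2 ≅ Z.

(K is a triangulation of the torus T^2.)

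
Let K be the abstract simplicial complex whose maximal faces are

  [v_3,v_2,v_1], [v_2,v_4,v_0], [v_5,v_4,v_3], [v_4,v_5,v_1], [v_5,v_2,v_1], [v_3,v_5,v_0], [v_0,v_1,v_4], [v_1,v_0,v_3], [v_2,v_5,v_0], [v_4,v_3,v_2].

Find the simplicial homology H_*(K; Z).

H_0 ≅ Z,  H_1 ≅ Z/2,  H_2 = 0.

Fix the vertex order v_0 < v_1 < v_2 < v_3 < v_4 < v_5 and write every simplex with vertices in increasing order. Then dim K = 2 and the simplices of K are:

  0-simplices (6): [v_0], [v_1], [v_2], [v_3], [v_4], [v_5]
  1-simplices (15): (15 of them)
  2-simplices (10): [v_0,v_1,v_3], [v_0,v_1,v_4], [v_0,v_2,v_4], [v_0,v_2,v_5], [v_0,v_3,v_5], [v_1,v_2,v_3], [v_1,v_2,v_5], [v_1,v_4,v_5], [v_2,v_3,v_4], [v_3,v_4,v_5]

so the chain groups are C_0 ≅ Z^6, C_1 ≅ Z^15, C_2 ≅ Z^10.

∂_1: C_1 → C_0 sends each edge [p,q] (with p < q) to q − p. For instance
  ∂[v_2,v_3] = [v_3] − [v_2].
The resulting 6×15 matrix has rank 5, and its Smith normal form has invariant factors (1,1,1,1,1).

∂_2: C_2 → C_1 acts by ∂[p,q,r] = [q,r] − [p,r] + [p,q]. For instance
  ∂[v_0,v_2,v_5] = [v_2,v_5] − [v_0,v_5] + [v_0,v_2],
  ∂[v_1,v_2,v_5] = [v_2,v_5] − [v_1,v_5] + [v_1,v_2].
The resulting 15×10 matrix has rank 10, and its Smith normal form has invariant factors (1,1,1,1,1,1,1,1,1,2).

From H_k ≅ ker(∂_k) / im(∂_{k+1}) we obtain:

  H_0: rank C_0 − rank ∂_1 = 6 − 5 = 1, and the invariant factors of ∂_1 are all 1, so H_0 = Z.
  H_1: rank ker ∂_1 − rank ∂_2 = (15 − 5) − 10 = 0, and ∂_2 has invariant factor 2 > 1, so H_1 = Z/2.
  H_2: rank ker ∂_2 − rank ∂_3 = (10 − 10) − 0 = 0, and there is no ∂_3, so H_2 = 0.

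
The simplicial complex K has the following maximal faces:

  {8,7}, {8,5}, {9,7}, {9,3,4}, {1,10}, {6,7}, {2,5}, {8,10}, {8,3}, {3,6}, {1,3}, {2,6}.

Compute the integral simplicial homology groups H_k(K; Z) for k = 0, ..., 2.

Take the total order 1 < 2 < 3 < 4 < 5 < 6 < 7 < 8 < 9 < 10 on the vertex set. Then K (dimension 2) consists of the simplices:

  0-simplices (10): [1], [2], [3], [4], [5], [6], [7], [8], [9], [10]
  1-simplices (14): [1,3], [1,10], [2,5], [2,6], [3,4], [3,6], [3,8], [3,9], [4,9], [5,8], [6,7], [7,8], [7,9], [8,10]
  2-simplices (1): [3,4,9]

Hence C_0 ≅ Z^10, C_1 ≅ Z^14, C_2 ≅ Z^1.

Boundary ∂_1: C_1 → C_0 maps an edge to its endpoints' difference, ∂[p,q] = q − p.
This gives a 10×14 integer matrix of rank 9; reducing to Smith normal form yields diagonal entries (1,1,1,1,1,1,1,1,1).

The boundary map ∂_2: C_2 → C_1 acts by ∂[p,q,r] = [q,r] − [p,r] + [p,q]. For instance
  ∂[3,4,9] = [4,9] − [3,9] + [3,4].
This gives a 14×1 integer matrix of rank 1; reducing to Smith normal form yields diagonal entries (1).

Now H_k = ker ∂_k / im ∂_{k+1}, so:

  H_0: rank C_0 − rank ∂_1 = 10 − 9 = 1, and the invariant factors of ∂_1 are all 1, so H_0 = Z.
  H_1: rank ker ∂_1 − rank ∂_2 = (14 − 9) − 1 = 4, and the invariant factors of ∂_2 are all 1, so H_1 = Z^4.
  H_2: rank ker ∂_2 − rank ∂_3 = (1 − 1) − 0 = 0, and there is no ∂_3, so H_2 = 0.

H_0 = Z,  H_1 = Z^4,  H_2 = 0.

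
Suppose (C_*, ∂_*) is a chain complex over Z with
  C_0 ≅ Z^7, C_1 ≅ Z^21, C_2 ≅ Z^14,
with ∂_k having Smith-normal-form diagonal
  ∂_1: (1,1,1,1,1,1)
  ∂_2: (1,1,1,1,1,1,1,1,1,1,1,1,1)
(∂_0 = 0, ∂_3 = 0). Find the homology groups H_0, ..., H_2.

H_0: b_0 = 7 − 0 − 6 = 1; torsion from ∂_1 factors > 1: none. So H_0 ≅ Z.
H_1: b_1 = 21 − 6 − 13 = 2; torsion from ∂_2 factors > 1: none. So H_1 ≅ Z^2.
H_2: b_2 = 14 − 13 − 0 = 1; torsion from ∂_3 factors > 1: none. So H_2 ≅ Z.

H_0 ≅ Z,  H_1 ≅ Z^2,  H_2 ≅ Z.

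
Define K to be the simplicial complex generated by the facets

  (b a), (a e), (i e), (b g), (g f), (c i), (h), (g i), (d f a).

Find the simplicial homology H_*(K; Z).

Take the total order a < b < c < d < e < f < g < h < i on the vertex set. Then K (dimension 2) consists of the simplices:

  0-simplices (9): a, b, c, d, e, f, g, h, i
  1-simplices (10): ab, ad, ae, af, bg, ci, df, ei, fg, gi
  2-simplices (1): adf

giving chain groups C_0 ≅ Z^9, C_1 ≅ Z^10, C_2 ≅ Z^1.

Boundary ∂_1: C_1 → C_0 sends each edge [p,q] (with p < q) to q − p.
This gives a 9×10 integer matrix of rank 7; reducing to Smith normal form yields diagonal entries (1,1,1,1,1,1,1).

The boundary map ∂_2: C_2 → C_1 acts by ∂[p,q,r] = [q,r] − [p,r] + [p,q]. For instance
  ∂adf = df − af + ad.
The 10×1 boundary matrix has rank 1 and Smith normal form diag(1).

From H_k ≅ ker(∂_k) / im(∂_{k+1}) we obtain:

  H_0: rank C_0 − rank ∂_1 = 9 − 7 = 2, and the invariant factors of ∂_1 are all 1, so H_0 ≅ Z^2.
  H_1: rank ker ∂_1 − rank ∂_2 = (10 − 7) − 1 = 2, and the invariant factors of ∂_2 are all 1, so H_1 ≅ Z^2.
  H_2: rank ker ∂_2 − rank ∂_3 = (1 − 1) − 0 = 0, and there is no ∂_3, so H_2 ≅ 0.

H_0 = Z^2,  H_1 = Z^2,  H_2 = 0.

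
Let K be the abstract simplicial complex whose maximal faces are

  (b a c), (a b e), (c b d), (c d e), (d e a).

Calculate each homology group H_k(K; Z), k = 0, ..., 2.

Fix the vertex order a < b < c < d < e and write every simplex with vertices in increasing order. Then dim K = 2 and the simplices of K are:

  0-simplices (5): a, b, c, d, e
  1-simplices (10): ab, ac, ad, ae, bc, bd, be, cd, ce, de
  2-simplices (5): abc, abe, ade, bcd, cde

Hence C_0 ≅ Z^5, C_1 ≅ Z^10, C_2 ≅ Z^5.

The boundary map ∂_1: C_1 → C_0 sends each edge [p,q] (with p < q) to q − p. For instance
  ∂ab = b − a.
As a 5×10 matrix over Z this has rank 4, with invariant factors (1,1,1,1).

∂_2: C_2 → C_1 maps a triangle to the signed sum of its edges. For instance
  ∂cde = de − ce + cd,
  ∂bcd = cd − bd + bc.
The 10×5 boundary matrix has rank 5 and Smith normal form diag(1,1,1,1,1).

Computing H_k = (kernel of ∂_k) / (image of ∂_{k+1}):

  H_0: rank C_0 − rank ∂_1 = 5 − 4 = 1, and the invariant factors of ∂_1 are all 1, so H_0 = Z.
  H_1: rank ker ∂_1 − rank ∂_2 = (10 − 4) − 5 = 1, and the invariant factors of ∂_2 are all 1, so H_1 = Z.
  H_2: rank ker ∂_2 − rank ∂_3 = (5 − 5) − 0 = 0, and there is no ∂_3, so H_2 = 0.

H_0 ≅ Z,  H_1 ≅ Z,  H_2 = 0.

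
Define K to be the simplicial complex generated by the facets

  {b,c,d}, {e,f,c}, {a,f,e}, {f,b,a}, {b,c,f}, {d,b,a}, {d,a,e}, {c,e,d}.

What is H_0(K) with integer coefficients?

H_0 = Z.

Fix the vertex order a < b < c < d < e < f and write every simplex with vertices in increasing order. Then dim K = 2 and the simplices of K are:

  0-simplices (6): a, b, c, d, e, f
  1-simplices (12): ab, ad, ae, af, bc, bd, bf, cd, ce, cf, de, ef
  2-simplices (8): abd, abf, ade, aef, bcd, bcf, cde, cef

giving chain groups C_0 ≅ Z^6, C_1 ≅ Z^12, C_2 ≅ Z^8.

The boundary map ∂_1: C_1 → C_0 sends each edge [p,q] (with p < q) to q − p.
The 6×12 boundary matrix has rank 5 and Smith normal form diag(1,1,1,1,1).

The boundary map ∂_2: C_2 → C_1 acts by ∂[p,q,r] = [q,r] − [p,r] + [p,q]. For instance
  ∂cef = ef − cf + ce,
  ∂abd = bd − ad + ab.
The resulting 12×8 matrix has rank 7, and its Smith normal form has invariant factors (1,1,1,1,1,1,1).

Now H_k = ker ∂_k / im ∂_{k+1}, so:

  H_0: rank C_0 − rank ∂_1 = 6 − 5 = 1, and the invariant factors of ∂_1 are all 1, so H_0 = Z.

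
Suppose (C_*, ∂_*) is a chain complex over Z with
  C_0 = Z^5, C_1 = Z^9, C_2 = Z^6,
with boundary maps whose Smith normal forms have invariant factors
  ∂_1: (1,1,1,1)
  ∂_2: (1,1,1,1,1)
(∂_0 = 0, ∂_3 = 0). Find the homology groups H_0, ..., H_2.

H_0 = Z,  H_1 = 0,  H_2 = Z.

H_0: b_0 = 5 − 0 − 4 = 1; torsion from ∂_1 factors > 1: none. So H_0 = Z.
H_1: b_1 = 9 − 4 − 5 = 0; torsion from ∂_2 factors > 1: none. So H_1 = 0.
H_2: b_2 = 6 − 5 − 0 = 1; torsion from ∂_3 factors > 1: none. So H_2 = Z.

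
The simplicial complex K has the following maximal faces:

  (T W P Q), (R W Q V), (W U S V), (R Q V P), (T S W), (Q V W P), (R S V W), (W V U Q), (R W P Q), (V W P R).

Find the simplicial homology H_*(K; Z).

H_0 = Z,  H_1 = 0,  H_2 = 0,  H_3 = Z.

Order the vertices as P < Q < R < S < T < U < V < W. Listing each simplex with vertices in this order, K has dimension 3 with simplices:

  0-simplices (8): P, Q, R, S, T, U, V, W
  1-simplices (21): PQ, PR, PT, PV, PW, QR, QT, QU, QV, QW, RS, RV, RW, ST, SU, SV, SW, TW, UV, UW, VW
  2-simplices (22): PQR, PQT, PQV, PQW, PRV, PRW, PTW, PVW, QRV, QRW, QTW, QUV, QUW, QVW, RSV, RSW, RVW, STW, SUV, SUW, SVW, UVW
  3-simplices (9): PQRV, PQRW, PQTW, PQVW, PRVW, QRVW, QUVW, RSVW, SUVW

so the chain groups are C_0 ≅ Z^8, C_1 ≅ Z^21, C_2 ≅ Z^22, C_3 ≅ Z^9.

∂_1: C_1 → C_0 sends each edge [p,q] (with p < q) to q − p.
This gives a 8×21 integer matrix of rank 7; reducing to Smith normal form yields diagonal entries (1,1,1,1,1,1,1).

The boundary map ∂_2: C_2 → C_1 maps a triangle to the signed sum of its edges. For instance
  ∂PTW = TW − PW + PT,
  ∂RSV = SV − RV + RS.
As a 21×22 matrix over Z this has rank 14, with invariant factors (1,1,1,1,1,1,1,1,1,1,1,1,1,1).

The boundary map ∂_3: C_3 → C_2 sends each 3-simplex σ to the alternating sum Σ_i (−1)^i (σ with its i-th vertex removed). For instance
  ∂QUVW = UVW − QVW + QUW − QUV,
  ∂PQTW = QTW − PTW + PQW − PQT.
As a 22×9 matrix over Z this has rank 8, with invariant factors (1,1,1,1,1,1,1,1).

From H_k ≅ ker(∂_k) / im(∂_{k+1}) we obtain:

  H_0: rank C_0 − rank ∂_1 = 8 − 7 = 1, and the invariant factors of ∂_1 are all 1, so H_0 ≅ Z.
  H_1: rank ker ∂_1 − rank ∂_2 = (21 − 7) − 14 = 0, and the invariant factors of ∂_2 are all 1, so H_1 ≅ 0.
  H_2: rank ker ∂_2 − rank ∂_3 = (22 − 14) − 8 = 0, and the invariant factors of ∂_3 are all 1, so H_2 ≅ 0.
  H_3: rank ker ∂_3 − rank ∂_4 = (9 − 8) − 0 = 1, and there is no ∂_4, so H_3 ≅ Z.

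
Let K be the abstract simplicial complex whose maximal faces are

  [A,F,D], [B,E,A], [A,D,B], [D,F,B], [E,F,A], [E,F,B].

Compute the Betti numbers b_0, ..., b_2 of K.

We work with the vertex ordering A < B < D < E < F. The simplices of K, each written with vertices in increasing order, are:

  0-simplices (5): A, B, D, E, F
  1-simplices (9): AB, AD, AE, AF, BD, BE, BF, DF, EF
  2-simplices (6): ABD, ABE, ADF, AEF, BDF, BEF

so the chain groups are C_0 ≅ Z^5, C_1 ≅ Z^9, C_2 ≅ Z^6.

The boundary map ∂_1: C_1 → C_0 is given by ∂[p,q] = [q] − [p].
The resulting 5×9 matrix has rank 4, and its Smith normal form has invariant factors (1,1,1,1).

∂_2: C_2 → C_1 sends each 2-simplex [p,q,r] to [q,r] − [p,r] + [p,q]. For instance
  ∂ABE = BE − AE + AB,
  ∂AEF = EF − AF + AE.
As a 9×6 matrix over Z this has rank 5, with invariant factors (1,1,1,1,1).

Computing H_k = (kernel of ∂_k) / (image of ∂_{k+1}):

  H_0: rank C_0 − rank ∂_1 = 5 − 4 = 1, and the invariant factors of ∂_1 are all 1, so H_0 ≅ Z.
  H_1: rank ker ∂_1 − rank ∂_2 = (9 − 4) − 5 = 0, and the invariant factors of ∂_2 are all 1, so H_1 ≅ 0.
  H_2: rank ker ∂_2 − rank ∂_3 = (6 − 5) − 0 = 1, and there is no ∂_3, so H_2 ≅ Z.

(K is a triangulation of the 2-sphere S^2.)

Hence the Betti numbers are b_0 = 1, b_1 = 0, b_2 = 1.

b_0 = 1, b_1 = 0, b_2 = 1.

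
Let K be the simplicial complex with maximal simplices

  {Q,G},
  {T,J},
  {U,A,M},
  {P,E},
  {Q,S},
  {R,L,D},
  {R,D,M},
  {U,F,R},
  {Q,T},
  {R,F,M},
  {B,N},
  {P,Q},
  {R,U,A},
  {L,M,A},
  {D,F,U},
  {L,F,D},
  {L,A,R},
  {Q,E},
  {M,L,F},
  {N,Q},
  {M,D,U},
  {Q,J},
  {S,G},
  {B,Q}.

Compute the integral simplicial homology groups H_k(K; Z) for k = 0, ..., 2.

H_0 ≅ Z^2,  H_1 ≅ Z^4 ⊕ Z/2Z,  H_2 = 0.

K has 16 vertices, 30 edges, 12 triangles.
rank ∂_0 = 0, rank ∂_1 = 14 ⇒ b_0 = 16 − 0 − 14 = 2; all invariant factors of ∂_1 are 1 so no torsion. So H_0 = Z^2.
rank ∂_1 = 14, rank ∂_2 = 12 ⇒ b_1 = 30 − 14 − 12 = 4; ∂_2 has invariant factor(s) [2] giving torsion. So H_1 = Z^4 ⊕ Z/2Z.
rank ∂_2 = 12, rank ∂_3 = 0 ⇒ b_2 = 12 − 12 − 0 = 0. So H_2 = 0.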